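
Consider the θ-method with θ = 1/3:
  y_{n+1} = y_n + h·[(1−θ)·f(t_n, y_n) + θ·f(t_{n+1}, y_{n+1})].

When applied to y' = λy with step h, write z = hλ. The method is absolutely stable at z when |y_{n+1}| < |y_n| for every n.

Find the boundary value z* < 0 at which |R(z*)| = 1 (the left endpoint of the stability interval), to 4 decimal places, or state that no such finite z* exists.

Set f=λy, z=hλ:
  y_{n+1} = y_n + z·[2/3·y_n + 1/3·y_{n+1}] ⇒ (1 − 1/3z)y_{n+1} = (1 + 2/3z)y_n
  Hence R(z) = (1 + 2/3z)/(1 − 1/3z).

Find x<0 with |R(x)|<1.
x=-1.54: |R|=0.0176
R=−1: 1+2/3x = −1+1/3x ⇒ -1/3x=2 ⇒ x=2/(-1/3)=-6.0000
Confirm numerically:
  x=-5.821: |R|=0.97971 <1
  x=-5.610: |R|=0.95470 <1
  x=-2.742: |R|=0.43260 <1
  x=-6.206: |R|=1.02238 >1
  x=-6.148: |R|=1.01618 >1
  x=-6.065: |R|=1.00717 >1
Stable set (-6.0000, 0).

z* = -6.0000.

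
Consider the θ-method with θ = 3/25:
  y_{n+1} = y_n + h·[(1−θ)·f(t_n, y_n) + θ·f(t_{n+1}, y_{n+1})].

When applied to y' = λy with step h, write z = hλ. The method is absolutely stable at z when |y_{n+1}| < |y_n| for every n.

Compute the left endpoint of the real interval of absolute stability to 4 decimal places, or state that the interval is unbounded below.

z* = -2.6316.

Set f=λy, z=hλ:
  y_{n+1} = y_n + z·[22/25·y_n + 3/25·y_{n+1}] ⇒ (1 − 3/25z)y_{n+1} = (1 + 22/25z)y_n
  so R(z) = (1 + 22/25z)/(1 − 3/25z).

Solve |R(x)|<1 on ℝ⁻.
x=-1.39: |R|=0.1913
R=−1: 1+22/25x = −1+3/25x ⇒ -19/25x=2 ⇒ x=2/(-19/25)=-2.6316
Confirm numerically:
  x=-2.363: |R|=0.84097 <1
  x=-2.338: |R|=0.82576 <1
  x=-2.233: |R|=0.76110 <1
  x=-2.837: |R|=1.11647 >1
  x=-2.812: |R|=1.10252 >1
  x=-2.730: |R|=1.05634 >1
So |R|<1 on (-2.6316, 0).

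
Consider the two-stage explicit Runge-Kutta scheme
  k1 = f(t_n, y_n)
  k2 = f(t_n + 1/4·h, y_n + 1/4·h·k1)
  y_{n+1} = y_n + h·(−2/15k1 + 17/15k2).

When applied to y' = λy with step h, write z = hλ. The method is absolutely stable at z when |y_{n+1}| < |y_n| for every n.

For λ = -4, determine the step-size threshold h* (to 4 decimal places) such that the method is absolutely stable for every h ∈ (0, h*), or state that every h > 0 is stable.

(-3.5294,0); λ=-4 ⇒ h* = (60/17)/4 = 0.8824.

With y'=λy (z=hλ):
  k1=λy_n ⇒ h·k1=z·y_n;  k2=λ(1+1/4z)y_n ⇒ h·k2=z(1+1/4z)y_n
  y_{n+1}/y_n = 1 − 2/15z + 17/15z(1+1/4z) = 1 + z + 17/60z²
  ⇒ R(z) = 1 + z + 17/60z².

Need |R(x)|<1, x<0.
x=-1.29: |R|=0.1815
R=1: x+17/60x²=0 ⇒ x=−60/17=-3.5294; min R=1−1/(4·17/60)=0.1176>−1
Confirm numerically:
  x=-3.328: |R|=0.81008 <1
  x=-3.315: |R|=0.79861 <1
  x=-2.936: |R|=0.50636 <1
  x=-1.972: |R|=0.12982 <1
  x=-3.840: |R|=1.33792 >1
  x=-3.690: |R|=1.16789 >1
Stable set (-3.5294, 0).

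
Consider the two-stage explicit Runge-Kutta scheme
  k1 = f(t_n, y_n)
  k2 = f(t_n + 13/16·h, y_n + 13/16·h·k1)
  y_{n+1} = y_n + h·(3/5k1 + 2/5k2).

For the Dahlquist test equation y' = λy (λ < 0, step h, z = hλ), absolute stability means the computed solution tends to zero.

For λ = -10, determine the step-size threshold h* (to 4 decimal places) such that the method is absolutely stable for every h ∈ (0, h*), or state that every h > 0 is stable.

(-3.0769,0); λ=-10 ⇒ h* = (40/13)/10 = 0.3077.

On y'=λy, z=hλ:
  k1=λy_n ⇒ h·k1=z·y_n;  k2=λ(1+13/16z)y_n ⇒ h·k2=z(1+13/16z)y_n
  y_{n+1}/y_n = 1 + 3/5z + 2/5z(1+13/16z) = 1 + z + 13/40z²
  R(z) = 1 + z + 13/40z².

Boundary: |R(x)|=1, x<0.
x=-0.98: |R|=0.3321
R=1: x+13/40x²=0 ⇒ x=−40/13=-3.0769; min R=1−1/(4·13/40)=0.2308>−1
Confirm numerically:
  x=-2.500: |R|=0.53125 <1
  x=-1.372: |R|=0.23977 <1
  x=-1.279: |R|=0.25265 <1
  x=-3.337: |R|=1.28206 >1
  x=-3.174: |R|=1.10014 >1
Interval (-3.0769, 0).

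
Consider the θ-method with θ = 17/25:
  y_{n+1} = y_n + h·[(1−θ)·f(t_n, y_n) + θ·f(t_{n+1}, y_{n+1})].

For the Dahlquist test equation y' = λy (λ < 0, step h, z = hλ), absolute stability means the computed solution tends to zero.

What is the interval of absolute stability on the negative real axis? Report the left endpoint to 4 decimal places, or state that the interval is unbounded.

On y'=λy, z=hλ:
  y_{n+1} = y_n + z·[8/25·y_n + 17/25·y_{n+1}] ⇒ (1 − 17/25z)y_{n+1} = (1 + 8/25z)y_n
  ⇒ R(z) = (1 + 8/25z)/(1 − 17/25z).

Need |R(x)|<1, x<0.
x=-0.84: |R|=0.4654
x=-2: |R|=0.1525
x=-10: |R|=0.2821
x=-100: |R|=0.4493
θ=17/25≥1/2 ⇒ |1+8/25x|<|1−17/25x| ∀x<0 ⇒ stable on all of ℝ⁻.

interval (−∞, 0).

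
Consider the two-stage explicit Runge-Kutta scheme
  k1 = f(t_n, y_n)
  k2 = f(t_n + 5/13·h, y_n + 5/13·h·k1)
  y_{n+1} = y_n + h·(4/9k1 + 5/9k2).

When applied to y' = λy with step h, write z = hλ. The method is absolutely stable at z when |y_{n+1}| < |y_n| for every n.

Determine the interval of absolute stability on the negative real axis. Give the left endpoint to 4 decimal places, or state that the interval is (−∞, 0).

With y'=λy (z=hλ):
  k1=λy_n ⇒ h·k1=z·y_n;  k2=λ(1+5/13z)y_n ⇒ h·k2=z(1+5/13z)y_n
  y_{n+1}/y_n = 1 + 4/9z + 5/9z(1+5/13z) = 1 + z + 25/117z²
  Hence R(z) = 1 + z + 25/117z².

Need |R(x)|<1, x<0.
x=-0.78: |R|=0.3500
R=1: x+25/117x²=0 ⇒ x=−117/25=-4.6800; min R=1−1/(4·25/117)=-0.1700>−1
Confirm numerically:
  x=-4.447: |R|=0.77860 <1
  x=-4.053: |R|=0.45700 <1
  x=-2.846: |R|=0.11529 <1
  x=-5.108: |R|=1.46714 >1
  x=-5.037: |R|=1.38423 >1
  x=-4.967: |R|=1.30460 >1
So |R|<1 on (-4.6800, 0).

z∈(-4.6800,0).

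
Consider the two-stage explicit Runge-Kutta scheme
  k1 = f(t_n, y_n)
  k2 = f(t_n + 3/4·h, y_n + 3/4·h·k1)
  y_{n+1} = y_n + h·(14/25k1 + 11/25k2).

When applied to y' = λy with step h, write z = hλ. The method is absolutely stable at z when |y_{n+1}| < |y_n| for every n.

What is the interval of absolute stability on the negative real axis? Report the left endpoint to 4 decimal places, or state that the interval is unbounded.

z∈(-3.0303,0).

Test eqn y'=λy, z=hλ:
  k1=λy_n ⇒ h·k1=z·y_n;  k2=λ(1+3/4z)y_n ⇒ h·k2=z(1+3/4z)y_n
  y_{n+1}/y_n = 1 + 14/25z + 11/25z(1+3/4z) = 1 + z + 33/100z²
  so R(z) = 1 + z + 33/100z².

Find x<0 with |R(x)|<1.
x=-0.76: |R|=0.4306
R=1: x+33/100x²=0 ⇒ x=−100/33=-3.0303; min R=1−1/(4·33/100)=0.2424>−1
Confirm numerically:
  x=-2.905: |R|=0.87988 <1
  x=-2.376: |R|=0.48697 <1
  x=-1.708: |R|=0.25470 <1
  x=-3.559: |R|=1.62094 >1
  x=-3.461: |R|=1.49191 >1
Stable set (-3.0303, 0).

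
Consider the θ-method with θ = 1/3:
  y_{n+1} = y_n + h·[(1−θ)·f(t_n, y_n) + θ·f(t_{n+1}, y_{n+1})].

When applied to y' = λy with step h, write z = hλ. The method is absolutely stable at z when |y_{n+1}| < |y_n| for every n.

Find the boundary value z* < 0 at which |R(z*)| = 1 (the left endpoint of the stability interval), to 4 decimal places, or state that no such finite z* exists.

z* = -6.0000.

On y'=λy, z=hλ:
  y_{n+1} = y_n + z·[2/3·y_n + 1/3·y_{n+1}] ⇒ (1 − 1/3z)y_{n+1} = (1 + 2/3z)y_n
  Hence R(z) = (1 + 2/3z)/(1 − 1/3z).

Need |R(x)|<1, x<0.
x=-1.1: |R|=0.1951
R=−1: 1+2/3x = −1+1/3x ⇒ -1/3x=2 ⇒ x=2/(-1/3)=-6.0000
Confirm numerically:
  x=-5.563: |R|=0.94897 <1
  x=-4.642: |R|=0.82230 <1
  x=-3.676: |R|=0.65189 <1
  x=-3.324: |R|=0.57685 <1
  x=-6.417: |R|=1.04428 >1
  x=-6.374: |R|=1.03990 >1
Interval (-6.0000, 0).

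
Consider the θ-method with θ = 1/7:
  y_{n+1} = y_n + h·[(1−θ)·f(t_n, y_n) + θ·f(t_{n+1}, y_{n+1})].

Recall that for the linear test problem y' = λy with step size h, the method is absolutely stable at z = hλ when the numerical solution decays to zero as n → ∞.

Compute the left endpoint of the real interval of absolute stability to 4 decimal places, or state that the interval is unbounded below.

With y'=λy (z=hλ):
  y_{n+1} = y_n + z·[6/7·y_n + 1/7·y_{n+1}] ⇒ (1 − 1/7z)y_{n+1} = (1 + 6/7z)y_n
  R(z) = (1 + 6/7z)/(1 − 1/7z).

Boundary: |R(x)|=1, x<0.
x=-0.91: |R|=0.1947
R=−1: 1+6/7x = −1+1/7x ⇒ -5/7x=2 ⇒ x=2/(-5/7)=-2.8000
Confirm numerically:
  x=-2.433: |R|=0.80547 <1
  x=-2.119: |R|=0.62660 <1
  x=-2.115: |R|=0.62425 <1
  x=-1.628: |R|=0.32082 <1
  x=-3.234: |R|=1.21204 >1
  x=-3.124: |R|=1.16002 >1
  x=-2.891: |R|=1.04600 >1
So |R|<1 on (-2.8000, 0).

left endpoint -2.8000.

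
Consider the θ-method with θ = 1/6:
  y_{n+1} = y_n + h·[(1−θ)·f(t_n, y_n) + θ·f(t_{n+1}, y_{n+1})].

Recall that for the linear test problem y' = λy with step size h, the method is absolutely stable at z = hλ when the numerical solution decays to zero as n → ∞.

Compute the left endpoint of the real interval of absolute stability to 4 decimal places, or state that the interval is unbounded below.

Test eqn y'=λy, z=hλ:
  y_{n+1} = y_n + z·[5/6·y_n + 1/6·y_{n+1}] ⇒ (1 − 1/6z)y_{n+1} = (1 + 5/6z)y_n
  Hence R(z) = (1 + 5/6z)/(1 − 1/6z).

Need |R(x)|<1, x<0.
x=-1.27: |R|=0.0481
R=−1: 1+5/6x = −1+1/6x ⇒ -2/3x=2 ⇒ x=2/(-2/3)=-3.0000
Confirm numerically:
  x=-2.601: |R|=0.81444 <1
  x=-2.393: |R|=0.71071 <1
  x=-1.423: |R|=0.15021 <1
  x=-1.357: |R|=0.10670 <1
  x=-3.577: |R|=1.24099 >1
  x=-3.224: |R|=1.09714 >1
Interval (-3.0000, 0).

z* = -3.0000.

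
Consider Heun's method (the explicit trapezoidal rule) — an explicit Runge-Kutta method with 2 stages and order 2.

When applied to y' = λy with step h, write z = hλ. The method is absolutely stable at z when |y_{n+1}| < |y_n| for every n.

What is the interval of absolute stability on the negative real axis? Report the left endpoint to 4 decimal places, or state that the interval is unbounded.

Test eqn y'=λy, z=hλ:
  order 2, 2-stage ⇒ R(z)=1+z+z^2/2
  (e.g. R(-0.38)=0.69220, |R|=0.69220)

Find x<0 with |R(x)|<1.
x=-0.38: |R|=0.6922
|R(-2.32)|=1.3712 |R(-2.31)|=1.3580 |R(-1.83)|=0.8445
Bisect:
  x_lo=-2.6995 |R|=1.9442  x_hi=-0.3073 |R|=0.7399
  mid=-1.50341 |R|=0.62671 →hi
  mid=-2.10146 |R|=1.10661 →lo
  mid=-1.80243 |R|=0.82195 →hi
  mid=-1.95195 |R|=0.95310 →hi
  mid=-2.02670 |R|=1.02706 →lo
  mid=-1.98933 |R|=0.98938 →hi
  mid=-2.00802 |R|=1.00805 →lo
  ...
  [-2.00013,-1.99998] ⇒ x*=-2.0000
Stable set (-2.0000, 0).

(-2.0000, 0).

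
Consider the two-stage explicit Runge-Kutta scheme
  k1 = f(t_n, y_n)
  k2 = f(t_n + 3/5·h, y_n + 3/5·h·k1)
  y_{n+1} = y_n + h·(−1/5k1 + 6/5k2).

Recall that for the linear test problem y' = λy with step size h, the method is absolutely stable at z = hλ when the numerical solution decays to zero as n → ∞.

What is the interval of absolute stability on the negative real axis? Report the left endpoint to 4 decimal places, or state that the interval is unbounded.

With y'=λy (z=hλ):
  k1=λy_n ⇒ h·k1=z·y_n;  k2=λ(1+3/5z)y_n ⇒ h·k2=z(1+3/5z)y_n
  y_{n+1}/y_n = 1 − 1/5z + 6/5z(1+3/5z) = 1 + z + 18/25z²
  ⇒ R(z) = 1 + z + 18/25z².

Find x<0 with |R(x)|<1.
x=-0.6: |R|=0.6592
R=1: x+18/25x²=0 ⇒ x=−25/18=-1.3889; min R=1−1/(4·18/25)=0.6528>−1
Confirm numerically:
  x=-0.982: |R|=0.71231 <1
  x=-0.971: |R|=0.70785 <1
  x=-0.849: |R|=0.66998 <1
  x=-0.699: |R|=0.65279 <1
  x=-1.672: |R|=1.34082 >1
  x=-1.473: |R|=1.08920 >1
So |R|<1 on (-1.3889, 0).

(-1.3889, 0).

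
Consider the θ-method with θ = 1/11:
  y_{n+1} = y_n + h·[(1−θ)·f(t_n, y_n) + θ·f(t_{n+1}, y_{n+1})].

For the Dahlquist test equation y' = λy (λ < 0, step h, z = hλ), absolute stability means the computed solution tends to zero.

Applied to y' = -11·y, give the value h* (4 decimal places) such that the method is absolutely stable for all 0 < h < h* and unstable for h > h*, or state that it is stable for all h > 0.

(-2.4444,0); λ=-11 ⇒ h* = (22/9)/11 = 0.2222.

Test eqn y'=λy, z=hλ:
  y_{n+1} = y_n + z·[10/11·y_n + 1/11·y_{n+1}] ⇒ (1 − 1/11z)y_{n+1} = (1 + 10/11z)y_n
  R(z) = (1 + 10/11z)/(1 − 1/11z).

Solve |R(x)|<1 on ℝ⁻.
x=-1.46: |R|=0.2889
R=−1: 1+10/11x = −1+1/11x ⇒ -9/11x=2 ⇒ x=2/(-9/11)=-2.4444
Confirm numerically:
  x=-2.400: |R|=0.97015 <1
  x=-2.040: |R|=0.72086 <1
  x=-1.235: |R|=0.11034 <1
  x=-2.902: |R|=1.29622 >1
  x=-2.619: |R|=1.11535 >1
Interval (-2.4444, 0).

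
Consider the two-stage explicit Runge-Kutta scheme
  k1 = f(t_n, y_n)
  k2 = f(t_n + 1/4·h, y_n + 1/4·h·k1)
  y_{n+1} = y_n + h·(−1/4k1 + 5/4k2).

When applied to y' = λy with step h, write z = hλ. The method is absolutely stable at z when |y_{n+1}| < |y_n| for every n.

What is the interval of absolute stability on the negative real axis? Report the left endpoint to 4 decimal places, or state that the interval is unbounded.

(-3.2000, 0).

On y'=λy, z=hλ:
  k1=λy_n ⇒ h·k1=z·y_n;  k2=λ(1+1/4z)y_n ⇒ h·k2=z(1+1/4z)y_n
  y_{n+1}/y_n = 1 − 1/4z + 5/4z(1+1/4z) = 1 + z + 5/16z²
  ⇒ R(z) = 1 + z + 5/16z².

Find x<0 with |R(x)|<1.
x=-0.42: |R|=0.6351
R=1: x+5/16x²=0 ⇒ x=−16/5=-3.2000; min R=1−1/(4·5/16)=0.2000>−1
Confirm numerically:
  x=-2.436: |R|=0.41840 <1
  x=-2.337: |R|=0.36974 <1
  x=-1.869: |R|=0.22261 <1
  x=-1.705: |R|=0.20345 <1
  x=-3.767: |R|=1.66747 >1
  x=-3.588: |R|=1.43505 >1
  x=-3.445: |R|=1.26376 >1
Stable set (-3.2000, 0).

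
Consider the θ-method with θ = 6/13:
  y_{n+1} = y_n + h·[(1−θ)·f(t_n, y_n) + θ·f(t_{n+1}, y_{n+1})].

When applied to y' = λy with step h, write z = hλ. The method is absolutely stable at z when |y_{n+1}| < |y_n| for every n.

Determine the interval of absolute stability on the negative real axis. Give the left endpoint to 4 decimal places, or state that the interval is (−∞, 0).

With y'=λy (z=hλ):
  y_{n+1} = y_n + z·[7/13·y_n + 6/13·y_{n+1}] ⇒ (1 − 6/13z)y_{n+1} = (1 + 7/13z)y_n
  Hence R(z) = (1 + 7/13z)/(1 − 6/13z).

Find x<0 with |R(x)|<1.
x=-1.46: |R|=0.1278
R=−1: 1+7/13x = −1+6/13x ⇒ -1/13x=2 ⇒ x=2/(-1/13)=-26.0000
Confirm numerically:
  x=-25.578: |R|=0.99746 <1
  x=-19.107: |R|=0.94600 <1
  x=-16.685: |R|=0.91765 <1
  x=-26.293: |R|=1.00172 >1
  x=-26.243: |R|=1.00143 >1
  x=-26.123: |R|=1.00072 >1
Stable set (-26.0000, 0).

z∈(-26.0000,0).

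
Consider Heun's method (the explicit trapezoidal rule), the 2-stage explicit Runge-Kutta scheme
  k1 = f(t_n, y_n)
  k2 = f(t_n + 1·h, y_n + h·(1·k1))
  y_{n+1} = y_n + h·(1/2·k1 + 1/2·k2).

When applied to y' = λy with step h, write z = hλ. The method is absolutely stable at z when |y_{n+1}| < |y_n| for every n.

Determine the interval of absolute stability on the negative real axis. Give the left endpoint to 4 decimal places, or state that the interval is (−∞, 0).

(-2.0000, 0).

On y'=λy, z=hλ:
  order 2, 2-stage ⇒ R(z)=1+z+z^2/2
  (e.g. R(-0.77)=0.52645, |R|=0.52645)

Boundary: |R(x)|=1, x<0.
x=-0.77: |R|=0.5264
|R(-1.49)|=0.6200 |R(-0.99)|=0.5000 |R(-0.82)|=0.5162
Bisect:
  x_lo=-2.7141 |R|=1.9690  x_hi=-0.2105 |R|=0.8116
  mid=-1.46231 |R|=0.60687 →hi
  mid=-2.08819 |R|=1.09208 →lo
  mid=-1.77525 |R|=0.80051 →hi
  mid=-1.93172 |R|=0.93405 →hi
  mid=-2.00996 |R|=1.01001 →lo
  mid=-1.97084 |R|=0.97126 →hi
  mid=-1.99040 |R|=0.99044 →hi
  mid=-2.00018 |R|=1.00018 →lo
  ...
  [-2.00002,-1.99987] ⇒ x*=-2.0000
So |R|<1 on (-2.0000, 0).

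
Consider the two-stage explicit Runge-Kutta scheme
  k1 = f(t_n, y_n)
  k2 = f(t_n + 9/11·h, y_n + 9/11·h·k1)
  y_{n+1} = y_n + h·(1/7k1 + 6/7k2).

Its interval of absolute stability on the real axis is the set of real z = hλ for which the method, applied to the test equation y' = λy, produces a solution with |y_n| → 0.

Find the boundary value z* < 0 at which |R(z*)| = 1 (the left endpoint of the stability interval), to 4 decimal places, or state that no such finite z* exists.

z* = -1.4259.

Set f=λy, z=hλ:
  k1=λy_n ⇒ h·k1=z·y_n;  k2=λ(1+9/11z)y_n ⇒ h·k2=z(1+9/11z)y_n
  y_{n+1}/y_n = 1 + 1/7z + 6/7z(1+9/11z) = 1 + z + 54/77z²
  ⇒ R(z) = 1 + z + 54/77z².

Boundary: |R(x)|=1, x<0.
x=-1.67: |R|=1.2859
R=1: x+54/77x²=0 ⇒ x=−77/54=-1.4259; min R=1−1/(4·54/77)=0.6435>−1
Confirm numerically:
  x=-1.114: |R|=0.75631 <1
  x=-0.816: |R|=0.65096 <1
  x=-0.597: |R|=0.65295 <1
  x=-1.960: |R|=1.73411 >1
  x=-1.775: |R|=1.43453 >1
Stable set (-1.4259, 0).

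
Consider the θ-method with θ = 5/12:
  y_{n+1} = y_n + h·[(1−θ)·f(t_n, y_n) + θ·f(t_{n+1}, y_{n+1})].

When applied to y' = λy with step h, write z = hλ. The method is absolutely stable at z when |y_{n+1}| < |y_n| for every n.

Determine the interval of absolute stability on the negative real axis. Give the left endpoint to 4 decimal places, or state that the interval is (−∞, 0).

(-12.0000, 0).

Set f=λy, z=hλ:
  y_{n+1} = y_n + z·[7/12·y_n + 5/12·y_{n+1}] ⇒ (1 − 5/12z)y_{n+1} = (1 + 7/12z)y_n
  so R(z) = (1 + 7/12z)/(1 − 5/12z).

Find x<0 with |R(x)|<1.
x=-0.84: |R|=0.3778
R=−1: 1+7/12x = −1+5/12x ⇒ -1/6x=2 ⇒ x=2/(-1/6)=-12.0000
Confirm numerically:
  x=-11.853: |R|=0.99587 <1
  x=-11.566: |R|=0.98757 <1
  x=-9.504: |R|=0.91613 <1
  x=-5.118: |R|=0.63384 <1
  x=-12.561: |R|=1.01500 >1
  x=-12.209: |R|=1.00572 >1
Interval (-12.0000, 0).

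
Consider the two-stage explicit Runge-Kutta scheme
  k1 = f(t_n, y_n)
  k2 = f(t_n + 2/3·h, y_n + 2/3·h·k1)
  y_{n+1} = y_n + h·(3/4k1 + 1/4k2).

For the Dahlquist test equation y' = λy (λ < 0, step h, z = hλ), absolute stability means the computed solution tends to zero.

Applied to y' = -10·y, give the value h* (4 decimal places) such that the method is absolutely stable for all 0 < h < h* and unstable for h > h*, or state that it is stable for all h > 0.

On y'=λy, z=hλ:
  k1=λy_n ⇒ h·k1=z·y_n;  k2=λ(1+2/3z)y_n ⇒ h·k2=z(1+2/3z)y_n
  y_{n+1}/y_n = 1 + 3/4z + 1/4z(1+2/3z) = 1 + z + 1/6z²
  R(z) = 1 + z + 1/6z².

Boundary: |R(x)|=1, x<0.
x=-0.64: |R|=0.4283
R=1: x+1/6x²=0 ⇒ x=−6=-6.0000; min R=1−1/(4·1/6)=-0.5000>−1
Confirm numerically:
  x=-4.172: |R|=0.27107 <1
  x=-3.374: |R|=0.47669 <1
  x=-3.174: |R|=0.49495 <1
  x=-6.566: |R|=1.61939 >1
  x=-6.519: |R|=1.56389 >1
Stable set (-6.0000, 0).

(-6.0000,0); λ=-10 ⇒ h* = (6)/10 = 0.6000.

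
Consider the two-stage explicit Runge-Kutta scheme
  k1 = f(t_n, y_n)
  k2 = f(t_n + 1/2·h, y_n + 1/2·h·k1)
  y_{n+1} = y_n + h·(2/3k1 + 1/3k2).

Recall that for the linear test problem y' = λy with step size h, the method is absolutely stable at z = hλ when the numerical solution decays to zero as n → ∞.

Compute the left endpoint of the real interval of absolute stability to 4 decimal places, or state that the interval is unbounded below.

left endpoint -6.0000.

Test eqn y'=λy, z=hλ:
  k1=λy_n ⇒ h·k1=z·y_n;  k2=λ(1+1/2z)y_n ⇒ h·k2=z(1+1/2z)y_n
  y_{n+1}/y_n = 1 + 2/3z + 1/3z(1+1/2z) = 1 + z + 1/6z²
  Hence R(z) = 1 + z + 1/6z².

Find x<0 with |R(x)|<1.
x=-1.31: |R|=0.0240
R=1: x+1/6x²=0 ⇒ x=−6=-6.0000; min R=1−1/(4·1/6)=-0.5000>−1
Confirm numerically:
  x=-5.370: |R|=0.43615 <1
  x=-5.304: |R|=0.38474 <1
  x=-5.135: |R|=0.25970 <1
  x=-6.215: |R|=1.22270 >1
  x=-6.124: |R|=1.12656 >1
  x=-6.095: |R|=1.09650 >1
Stable set (-6.0000, 0).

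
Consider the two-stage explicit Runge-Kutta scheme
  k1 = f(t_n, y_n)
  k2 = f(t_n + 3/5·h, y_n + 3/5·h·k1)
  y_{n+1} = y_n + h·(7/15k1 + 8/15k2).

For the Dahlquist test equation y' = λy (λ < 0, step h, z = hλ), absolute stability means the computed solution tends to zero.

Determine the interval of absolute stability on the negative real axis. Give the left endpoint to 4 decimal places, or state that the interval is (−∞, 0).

On y'=λy, z=hλ:
  k1=λy_n ⇒ h·k1=z·y_n;  k2=λ(1+3/5z)y_n ⇒ h·k2=z(1+3/5z)y_n
  y_{n+1}/y_n = 1 + 7/15z + 8/15z(1+3/5z) = 1 + z + 8/25z²
  Hence R(z) = 1 + z + 8/25z².

Need |R(x)|<1, x<0.
x=-1.52: |R|=0.2193
R=1: x+8/25x²=0 ⇒ x=−25/8=-3.1250; min R=1−1/(4·8/25)=0.2188>−1
Confirm numerically:
  x=-3.021: |R|=0.89946 <1
  x=-2.395: |R|=0.44053 <1
  x=-2.288: |R|=0.38718 <1
  x=-1.701: |R|=0.22489 <1
  x=-3.641: |R|=1.60120 >1
  x=-3.464: |R|=1.37577 >1
Stable set (-3.1250, 0).

z∈(-3.1250,0).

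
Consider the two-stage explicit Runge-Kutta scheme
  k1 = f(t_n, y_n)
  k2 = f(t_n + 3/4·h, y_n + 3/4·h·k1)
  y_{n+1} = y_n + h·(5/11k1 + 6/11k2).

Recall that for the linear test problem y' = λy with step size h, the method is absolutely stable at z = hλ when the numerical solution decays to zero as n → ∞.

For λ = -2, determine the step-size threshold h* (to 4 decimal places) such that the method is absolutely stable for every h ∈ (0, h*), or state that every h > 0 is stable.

Set f=λy, z=hλ:
  k1=λy_n ⇒ h·k1=z·y_n;  k2=λ(1+3/4z)y_n ⇒ h·k2=z(1+3/4z)y_n
  y_{n+1}/y_n = 1 + 5/11z + 6/11z(1+3/4z) = 1 + z + 9/22z²
  Hence R(z) = 1 + z + 9/22z².

Need |R(x)|<1, x<0.
x=-1.07: |R|=0.3984
R=1: x+9/22x²=0 ⇒ x=−22/9=-2.4444; min R=1−1/(4·9/22)=0.3889>−1
Confirm numerically:
  x=-2.378: |R|=0.93536 <1
  x=-1.727: |R|=0.49313 <1
  x=-1.370: |R|=0.39782 <1
  x=-1.201: |R|=0.38907 <1
  x=-2.874: |R|=1.50504 >1
  x=-2.577: |R|=1.13974 >1
So |R|<1 on (-2.4444, 0).

(-2.4444,0); λ=-2 ⇒ h* = (22/9)/2 = 1.2222.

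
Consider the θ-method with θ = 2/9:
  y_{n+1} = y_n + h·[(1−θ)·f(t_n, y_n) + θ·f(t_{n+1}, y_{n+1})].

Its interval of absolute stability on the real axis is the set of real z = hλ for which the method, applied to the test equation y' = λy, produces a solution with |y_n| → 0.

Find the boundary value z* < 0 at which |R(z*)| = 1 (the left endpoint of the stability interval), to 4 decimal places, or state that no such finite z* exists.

z* = -3.6000.

With y'=λy (z=hλ):
  y_{n+1} = y_n + z·[7/9·y_n + 2/9·y_{n+1}] ⇒ (1 − 2/9z)y_{n+1} = (1 + 7/9z)y_n
  so R(z) = (1 + 7/9z)/(1 − 2/9z).

Need |R(x)|<1, x<0.
x=-0.71: |R|=0.3868
R=−1: 1+7/9x = −1+2/9x ⇒ -5/9x=2 ⇒ x=2/(-5/9)=-3.6000
Confirm numerically:
  x=-2.695: |R|=0.68555 <1
  x=-2.337: |R|=0.53817 <1
  x=-2.139: |R|=0.44984 <1
  x=-2.125: |R|=0.44340 <1
  x=-3.823: |R|=1.06698 >1
  x=-3.696: |R|=1.02928 >1
Stable set (-3.6000, 0).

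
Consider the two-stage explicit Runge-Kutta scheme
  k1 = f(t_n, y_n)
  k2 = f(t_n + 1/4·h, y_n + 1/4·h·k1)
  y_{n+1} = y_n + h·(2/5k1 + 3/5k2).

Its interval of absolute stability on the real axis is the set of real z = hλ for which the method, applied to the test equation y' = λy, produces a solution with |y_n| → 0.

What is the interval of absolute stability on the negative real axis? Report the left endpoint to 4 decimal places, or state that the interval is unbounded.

With y'=λy (z=hλ):
  k1=λy_n ⇒ h·k1=z·y_n;  k2=λ(1+1/4z)y_n ⇒ h·k2=z(1+1/4z)y_n
  y_{n+1}/y_n = 1 + 2/5z + 3/5z(1+1/4z) = 1 + z + 3/20z²
  ⇒ R(z) = 1 + z + 3/20z².

Solve |R(x)|<1 on ℝ⁻.
x=-1.6: |R|=0.2160
R=1: x+3/20x²=0 ⇒ x=−20/3=-6.6667; min R=1−1/(4·3/20)=-0.6667>−1
Confirm numerically:
  x=-3.721: |R|=0.64412 <1
  x=-3.584: |R|=0.65724 <1
  x=-3.333: |R|=0.66667 <1
  x=-7.177: |R|=1.54940 >1
  x=-7.145: |R|=1.51265 >1
  x=-7.081: |R|=1.44008 >1
So |R|<1 on (-6.6667, 0).

z∈(-6.6667,0).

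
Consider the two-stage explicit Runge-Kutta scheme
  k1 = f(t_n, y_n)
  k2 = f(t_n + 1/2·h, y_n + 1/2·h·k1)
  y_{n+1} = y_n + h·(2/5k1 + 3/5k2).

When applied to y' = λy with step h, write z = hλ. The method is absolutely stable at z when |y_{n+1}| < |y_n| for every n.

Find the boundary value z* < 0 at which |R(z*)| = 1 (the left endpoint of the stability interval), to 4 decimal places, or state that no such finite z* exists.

z* = -3.3333.

Test eqn y'=λy, z=hλ:
  k1=λy_n ⇒ h·k1=z·y_n;  k2=λ(1+1/2z)y_n ⇒ h·k2=z(1+1/2z)y_n
  y_{n+1}/y_n = 1 + 2/5z + 3/5z(1+1/2z) = 1 + z + 3/10z²
  so R(z) = 1 + z + 3/10z².

Need |R(x)|<1, x<0.
x=-0.69: |R|=0.4528
R=1: x+3/10x²=0 ⇒ x=−10/3=-3.3333; min R=1−1/(4·3/10)=0.1667>−1
Confirm numerically:
  x=-3.031: |R|=0.72509 <1
  x=-2.347: |R|=0.30552 <1
  x=-2.111: |R|=0.22590 <1
  x=-1.452: |R|=0.18049 <1
  x=-3.878: |R|=1.63367 >1
  x=-3.821: |R|=1.55901 >1
So |R|<1 on (-3.3333, 0).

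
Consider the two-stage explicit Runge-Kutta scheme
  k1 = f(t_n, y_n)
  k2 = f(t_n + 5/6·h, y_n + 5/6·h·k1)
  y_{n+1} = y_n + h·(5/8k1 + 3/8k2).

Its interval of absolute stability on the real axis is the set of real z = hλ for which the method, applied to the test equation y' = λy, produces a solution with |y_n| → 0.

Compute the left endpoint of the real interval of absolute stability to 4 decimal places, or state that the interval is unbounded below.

Test eqn y'=λy, z=hλ:
  k1=λy_n ⇒ h·k1=z·y_n;  k2=λ(1+5/6z)y_n ⇒ h·k2=z(1+5/6z)y_n
  y_{n+1}/y_n = 1 + 5/8z + 3/8z(1+5/6z) = 1 + z + 5/16z²
  ⇒ R(z) = 1 + z + 5/16z².

Boundary: |R(x)|=1, x<0.
x=-1.03: |R|=0.3015
R=1: x+5/16x²=0 ⇒ x=−16/5=-3.2000; min R=1−1/(4·5/16)=0.2000>−1
Confirm numerically:
  x=-3.013: |R|=0.82393 <1
  x=-2.477: |R|=0.44035 <1
  x=-2.458: |R|=0.43005 <1
  x=-3.541: |R|=1.37734 >1
  x=-3.436: |R|=1.25340 >1
Interval (-3.2000, 0).

left endpoint -3.2000.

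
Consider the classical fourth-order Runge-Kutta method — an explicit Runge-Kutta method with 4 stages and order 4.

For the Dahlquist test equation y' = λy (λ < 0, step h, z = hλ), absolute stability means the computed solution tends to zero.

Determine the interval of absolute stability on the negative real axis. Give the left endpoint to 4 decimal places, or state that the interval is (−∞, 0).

Test eqn y'=λy, z=hλ:
  order 4, 4-stage ⇒ R(z)=1+z+z^2/2+z^3/6+z^4/24
  (e.g. R(-0.69)=0.50274, |R|=0.50274)

Find x<0 with |R(x)|<1.
x=-0.69: |R|=0.5027
|R(-2.51)|=0.6583 |R(-1.62)|=0.2706 |R(-0.75)|=0.4741
Bisect:
  x_lo=-3.6579 |R|=3.3346  x_hi=-0.2954 |R|=0.7442
  mid=-1.97668 |R|=0.32583 →hi
  mid=-2.81730 |R|=1.04934 →lo
  mid=-2.39699 |R|=0.55593 →hi
  mid=-2.60715 |R|=0.76299 →hi
  mid=-2.71222 |R|=0.89531 →hi
  mid=-2.76476 |R|=0.96948 →hi
  mid=-2.79103 |R|=1.00868 →lo
  ...
  [-2.78549,-2.78528] ⇒ x*=-2.7853
Interval (-2.7853, 0).

(-2.7853, 0).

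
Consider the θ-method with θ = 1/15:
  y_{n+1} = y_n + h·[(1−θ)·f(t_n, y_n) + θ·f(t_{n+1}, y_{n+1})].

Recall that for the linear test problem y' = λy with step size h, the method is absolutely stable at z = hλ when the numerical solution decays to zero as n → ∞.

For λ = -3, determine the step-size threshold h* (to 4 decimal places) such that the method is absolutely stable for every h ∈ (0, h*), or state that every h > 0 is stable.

(-2.3077,0); λ=-3 ⇒ h* = (30/13)/3 = 0.7692.

Test eqn y'=λy, z=hλ:
  y_{n+1} = y_n + z·[14/15·y_n + 1/15·y_{n+1}] ⇒ (1 − 1/15z)y_{n+1} = (1 + 14/15z)y_n
  Hence R(z) = (1 + 14/15z)/(1 − 1/15z).

Solve |R(x)|<1 on ℝ⁻.
x=-0.44: |R|=0.5725
R=−1: 1+14/15x = −1+1/15x ⇒ -13/15x=2 ⇒ x=2/(-13/15)=-2.3077
Confirm numerically:
  x=-2.086: |R|=0.83132 <1
  x=-1.812: |R|=0.61670 <1
  x=-1.534: |R|=0.39168 <1
  x=-1.446: |R|=0.31886 <1
  x=-2.430: |R|=1.09122 >1
  x=-2.384: |R|=1.05706 >1
Interval (-2.3077, 0).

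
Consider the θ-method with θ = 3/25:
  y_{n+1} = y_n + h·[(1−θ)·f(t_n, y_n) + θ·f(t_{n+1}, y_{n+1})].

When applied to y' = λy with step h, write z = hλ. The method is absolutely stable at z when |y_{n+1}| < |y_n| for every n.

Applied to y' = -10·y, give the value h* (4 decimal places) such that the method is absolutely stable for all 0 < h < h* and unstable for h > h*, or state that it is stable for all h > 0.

(-2.6316,0); λ=-10 ⇒ h* = (50/19)/10 = 0.2632.

With y'=λy (z=hλ):
  y_{n+1} = y_n + z·[22/25·y_n + 3/25·y_{n+1}] ⇒ (1 − 3/25z)y_{n+1} = (1 + 22/25z)y_n
  Hence R(z) = (1 + 22/25z)/(1 − 3/25z).

Solve |R(x)|<1 on ℝ⁻.
x=-1: |R|=0.1071
R=−1: 1+22/25x = −1+3/25x ⇒ -19/25x=2 ⇒ x=2/(-19/25)=-2.6316
Confirm numerically:
  x=-2.306: |R|=0.80619 <1
  x=-1.910: |R|=0.55386 <1
  x=-1.414: |R|=0.20888 <1
  x=-1.408: |R|=0.20449 <1
  x=-3.092: |R|=1.25522 >1
  x=-3.027: |R|=1.22045 >1
  x=-2.725: |R|=1.05350 >1
Interval (-2.6316, 0).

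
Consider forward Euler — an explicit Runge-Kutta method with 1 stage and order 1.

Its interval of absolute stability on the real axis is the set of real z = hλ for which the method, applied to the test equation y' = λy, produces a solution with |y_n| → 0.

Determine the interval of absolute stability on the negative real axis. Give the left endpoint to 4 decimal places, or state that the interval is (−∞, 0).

Set f=λy, z=hλ:
  order 1, 1-stage ⇒ R(z)=1+z
  (e.g. R(-0.85)=0.15000, |R|=0.15000)

Solve |R(x)|<1 on ℝ⁻.
x=-0.85: |R|=0.1500
|R(-2.01)|=1.0100 |R(-1.38)|=0.3800 |R(-1.17)|=0.1700
Bisect:
  x_lo=-2.3241 |R|=1.3241  x_hi=-0.0792 |R|=0.9208
  mid=-1.20163 |R|=0.20163 →hi
  mid=-1.76286 |R|=0.76286 →hi
  mid=-2.04348 |R|=1.04348 →lo
  mid=-1.90317 |R|=0.90317 →hi
  mid=-1.97332 |R|=0.97332 →hi
  mid=-2.00840 |R|=1.00840 →lo
  mid=-1.99086 |R|=0.99086 →hi
  mid=-1.99963 |R|=0.99963 →hi
  mid=-2.00401 |R|=1.00401 →lo
  ...
  [-2.00004,-1.99990] ⇒ x*=-2.0000
Stable set (-2.0000, 0).

(-2.0000, 0).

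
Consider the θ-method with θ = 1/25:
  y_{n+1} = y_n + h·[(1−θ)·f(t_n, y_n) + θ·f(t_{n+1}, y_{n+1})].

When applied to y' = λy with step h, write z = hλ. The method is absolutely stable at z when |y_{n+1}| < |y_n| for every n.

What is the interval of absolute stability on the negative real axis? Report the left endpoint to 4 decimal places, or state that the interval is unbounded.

Test eqn y'=λy, z=hλ:
  y_{n+1} = y_n + z·[24/25·y_n + 1/25·y_{n+1}] ⇒ (1 − 1/25z)y_{n+1} = (1 + 24/25z)y_n
  ⇒ R(z) = (1 + 24/25z)/(1 − 1/25z).

Solve |R(x)|<1 on ℝ⁻.
x=-1.64: |R|=0.5390
R=−1: 1+24/25x = −1+1/25x ⇒ -23/25x=2 ⇒ x=2/(-23/25)=-2.1739
Confirm numerically:
  x=-2.104: |R|=0.94067 <1
  x=-2.095: |R|=0.93301 <1
  x=-0.915: |R|=0.11731 <1
  x=-2.386: |R|=1.17812 >1
  x=-2.211: |R|=1.03135 >1
Interval (-2.1739, 0).

z∈(-2.1739,0).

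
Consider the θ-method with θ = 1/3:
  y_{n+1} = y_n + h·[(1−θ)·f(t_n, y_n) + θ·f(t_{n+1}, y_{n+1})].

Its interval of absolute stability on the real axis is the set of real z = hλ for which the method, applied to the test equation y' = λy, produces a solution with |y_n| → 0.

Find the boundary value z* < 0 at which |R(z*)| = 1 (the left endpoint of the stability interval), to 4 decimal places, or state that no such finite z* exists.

With y'=λy (z=hλ):
  y_{n+1} = y_n + z·[2/3·y_n + 1/3·y_{n+1}] ⇒ (1 − 1/3z)y_{n+1} = (1 + 2/3z)y_n
  Hence R(z) = (1 + 2/3z)/(1 − 1/3z).

Boundary: |R(x)|=1, x<0.
x=-0.96: |R|=0.2727
R=−1: 1+2/3x = −1+1/3x ⇒ -1/3x=2 ⇒ x=2/(-1/3)=-6.0000
Confirm numerically:
  x=-5.977: |R|=0.99744 <1
  x=-4.563: |R|=0.81000 <1
  x=-4.340: |R|=0.77384 <1
  x=-3.390: |R|=0.59155 <1
  x=-6.413: |R|=1.04388 >1
  x=-6.227: |R|=1.02460 >1
Interval (-6.0000, 0).

left endpoint -6.0000.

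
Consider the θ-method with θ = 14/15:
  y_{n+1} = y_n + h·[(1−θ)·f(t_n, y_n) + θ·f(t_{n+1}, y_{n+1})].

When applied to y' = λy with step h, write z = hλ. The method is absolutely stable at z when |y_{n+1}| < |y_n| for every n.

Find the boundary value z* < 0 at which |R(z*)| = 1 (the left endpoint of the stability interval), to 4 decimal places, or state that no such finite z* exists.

With y'=λy (z=hλ):
  y_{n+1} = y_n + z·[1/15·y_n + 14/15·y_{n+1}] ⇒ (1 − 14/15z)y_{n+1} = (1 + 1/15z)y_n
  so R(z) = (1 + 1/15z)/(1 − 14/15z).

Find x<0 with |R(x)|<1.
x=-0.88: |R|=0.5168
x=-2: |R|=0.3023
x=-10: |R|=0.0323
x=-100: |R|=0.0601
θ=14/15≥1/2 ⇒ |1+1/15x|<|1−14/15x| ∀x<0 ⇒ unbounded interval.

unbounded; (−∞, 0).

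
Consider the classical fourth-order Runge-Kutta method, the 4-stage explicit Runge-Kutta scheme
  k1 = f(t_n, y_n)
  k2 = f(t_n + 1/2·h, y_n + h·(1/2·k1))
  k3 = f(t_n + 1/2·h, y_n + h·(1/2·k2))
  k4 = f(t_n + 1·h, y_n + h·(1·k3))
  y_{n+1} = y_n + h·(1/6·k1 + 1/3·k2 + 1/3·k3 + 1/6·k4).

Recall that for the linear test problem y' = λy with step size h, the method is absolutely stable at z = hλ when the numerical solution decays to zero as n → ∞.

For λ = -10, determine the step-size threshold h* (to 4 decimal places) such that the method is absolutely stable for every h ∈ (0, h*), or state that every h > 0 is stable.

On y'=λy, z=hλ:
  order 4, 4-stage ⇒ R(z)=1+z+z^2/2+z^3/6+z^4/24
  (e.g. R(-0.62)=0.53864, |R|=0.53864)

Find x<0 with |R(x)|<1.
x=-0.62: |R|=0.5386
|R(-2.9)|=1.1872 |R(-2.68)|=0.8525 |R(-2.64)|=0.8021
Bisect:
  x_lo=-3.5023 |R|=2.7398  x_hi=-0.2556 |R|=0.7744
  mid=-1.87895 |R|=0.30002 →hi
  mid=-2.69062 |R|=0.86639 →hi
  mid=-3.09645 |R|=1.57982 →lo
  mid=-2.89353 |R|=1.17583 →lo
  mid=-2.79207 |R|=1.01027 →lo
  mid=-2.74134 |R|=0.93574 →hi
  mid=-2.76671 |R|=0.97234 →hi
  mid=-2.77939 |R|=0.99114 →hi
  mid=-2.78573 |R|=1.00066 →lo
  mid=-2.78256 |R|=0.99589 →hi
  ...
  [-2.78534,-2.78514] ⇒ x*=-2.7853
Interval (-2.7853, 0).

(-2.7853,0); λ=-10 ⇒ h* = 0.2785.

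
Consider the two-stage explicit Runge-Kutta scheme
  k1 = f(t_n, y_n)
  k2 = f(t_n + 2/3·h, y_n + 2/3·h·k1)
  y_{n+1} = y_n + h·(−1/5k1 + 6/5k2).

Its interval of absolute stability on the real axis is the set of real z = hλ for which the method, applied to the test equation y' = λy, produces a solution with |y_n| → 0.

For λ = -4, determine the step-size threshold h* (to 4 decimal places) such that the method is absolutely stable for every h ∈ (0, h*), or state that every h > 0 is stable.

(-1.2500,0); λ=-4 ⇒ h* = (5/4)/4 = 0.3125.

On y'=λy, z=hλ:
  k1=λy_n ⇒ h·k1=z·y_n;  k2=λ(1+2/3z)y_n ⇒ h·k2=z(1+2/3z)y_n
  y_{n+1}/y_n = 1 − 1/5z + 6/5z(1+2/3z) = 1 + z + 4/5z²
  ⇒ R(z) = 1 + z + 4/5z².

Find x<0 with |R(x)|<1.
x=-1.52: |R|=1.3283
R=1: x+4/5x²=0 ⇒ x=−5/4=-1.2500; min R=1−1/(4·4/5)=0.6875>−1
Confirm numerically:
  x=-0.779: |R|=0.70647 <1
  x=-0.746: |R|=0.69921 <1
  x=-0.643: |R|=0.68776 <1
  x=-0.565: |R|=0.69038 <1
  x=-1.699: |R|=1.61028 >1
  x=-1.629: |R|=1.49391 >1
Stable set (-1.2500, 0).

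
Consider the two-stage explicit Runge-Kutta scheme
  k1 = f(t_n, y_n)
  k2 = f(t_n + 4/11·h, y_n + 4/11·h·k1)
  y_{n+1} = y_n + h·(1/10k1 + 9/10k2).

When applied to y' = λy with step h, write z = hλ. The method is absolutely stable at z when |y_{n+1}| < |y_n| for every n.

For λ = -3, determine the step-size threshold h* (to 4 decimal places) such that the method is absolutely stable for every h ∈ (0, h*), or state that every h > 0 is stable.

(-3.0556,0); λ=-3 ⇒ h* = (55/18)/3 = 1.0185.

Test eqn y'=λy, z=hλ:
  k1=λy_n ⇒ h·k1=z·y_n;  k2=λ(1+4/11z)y_n ⇒ h·k2=z(1+4/11z)y_n
  y_{n+1}/y_n = 1 + 1/10z + 9/10z(1+4/11z) = 1 + z + 18/55z²
  ⇒ R(z) = 1 + z + 18/55z².

Find x<0 with |R(x)|<1.
x=-1.59: |R|=0.2374
R=1: x+18/55x²=0 ⇒ x=−55/18=-3.0556; min R=1−1/(4·18/55)=0.2361>−1
Confirm numerically:
  x=-2.989: |R|=0.93489 <1
  x=-2.400: |R|=0.48509 <1
  x=-1.740: |R|=0.25085 <1
  x=-3.610: |R|=1.65505 >1
  x=-3.420: |R|=1.40791 >1
  x=-3.142: |R|=1.08889 >1
Stable set (-3.0556, 0).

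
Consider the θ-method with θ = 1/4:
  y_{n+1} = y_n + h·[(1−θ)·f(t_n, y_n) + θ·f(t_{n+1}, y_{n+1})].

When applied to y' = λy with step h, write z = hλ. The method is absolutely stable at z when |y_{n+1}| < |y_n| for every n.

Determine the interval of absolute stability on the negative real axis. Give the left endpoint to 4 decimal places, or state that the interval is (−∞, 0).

On y'=λy, z=hλ:
  y_{n+1} = y_n + z·[3/4·y_n + 1/4·y_{n+1}] ⇒ (1 − 1/4z)y_{n+1} = (1 + 3/4z)y_n
  Hence R(z) = (1 + 3/4z)/(1 − 1/4z).

Solve |R(x)|<1 on ℝ⁻.
x=-1.8: |R|=0.2414
R=−1: 1+3/4x = −1+1/4x ⇒ -1/2x=2 ⇒ x=2/(-1/2)=-4.0000
Confirm numerically:
  x=-3.930: |R|=0.98235 <1
  x=-2.945: |R|=0.69618 <1
  x=-2.776: |R|=0.63872 <1
  x=-1.806: |R|=0.24423 <1
  x=-4.518: |R|=1.12162 >1
  x=-4.411: |R|=1.09773 >1
  x=-4.197: |R|=1.04807 >1
Stable set (-4.0000, 0).

z∈(-4.0000,0).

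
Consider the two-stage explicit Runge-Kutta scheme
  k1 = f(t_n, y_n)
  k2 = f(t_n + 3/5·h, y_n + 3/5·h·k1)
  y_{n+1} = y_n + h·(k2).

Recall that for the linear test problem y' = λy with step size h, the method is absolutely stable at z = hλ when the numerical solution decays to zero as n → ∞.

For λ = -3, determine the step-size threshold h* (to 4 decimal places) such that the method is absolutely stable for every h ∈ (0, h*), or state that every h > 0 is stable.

With y'=λy (z=hλ):
  k1=λy_n ⇒ h·k1=z·y_n;  k2=λ(1+3/5z)y_n ⇒ h·k2=z(1+3/5z)y_n
  y_{n+1}/y_n = 1 + z(1+3/5z) = 1 + z + 3/5z²
  ⇒ R(z) = 1 + z + 3/5z².

Boundary: |R(x)|=1, x<0.
x=-1.75: |R|=1.0875
R=1: x+3/5x²=0 ⇒ x=−5/3=-1.6667; min R=1−1/(4·3/5)=0.5833>−1
Confirm numerically:
  x=-1.619: |R|=0.95370 <1
  x=-1.268: |R|=0.69669 <1
  x=-0.671: |R|=0.59914 <1
  x=-2.077: |R|=1.51136 >1
  x=-1.925: |R|=1.29838 >1
  x=-1.896: |R|=1.26089 >1
Interval (-1.6667, 0).

(-1.6667,0); λ=-3 ⇒ h* = (5/3)/3 = 0.5556.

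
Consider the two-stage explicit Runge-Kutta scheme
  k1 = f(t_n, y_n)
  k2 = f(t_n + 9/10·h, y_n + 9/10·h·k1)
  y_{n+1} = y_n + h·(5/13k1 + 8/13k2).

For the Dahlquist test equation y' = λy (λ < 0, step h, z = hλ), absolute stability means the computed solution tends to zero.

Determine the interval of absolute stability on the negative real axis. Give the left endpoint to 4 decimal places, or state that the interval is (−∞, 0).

(-1.8056, 0).

Set f=λy, z=hλ:
  k1=λy_n ⇒ h·k1=z·y_n;  k2=λ(1+9/10z)y_n ⇒ h·k2=z(1+9/10z)y_n
  y_{n+1}/y_n = 1 + 5/13z + 8/13z(1+9/10z) = 1 + z + 36/65z²
  R(z) = 1 + z + 36/65z².

Need |R(x)|<1, x<0.
x=-0.58: |R|=0.6063
R=1: x+36/65x²=0 ⇒ x=−65/36=-1.8056; min R=1−1/(4·36/65)=0.5486>−1
Confirm numerically:
  x=-1.524: |R|=0.76235 <1
  x=-1.363: |R|=0.66592 <1
  x=-1.289: |R|=0.63123 <1
  x=-2.241: |R|=1.54046 >1
  x=-2.077: |R|=1.31225 >1
So |R|<1 on (-1.8056, 0).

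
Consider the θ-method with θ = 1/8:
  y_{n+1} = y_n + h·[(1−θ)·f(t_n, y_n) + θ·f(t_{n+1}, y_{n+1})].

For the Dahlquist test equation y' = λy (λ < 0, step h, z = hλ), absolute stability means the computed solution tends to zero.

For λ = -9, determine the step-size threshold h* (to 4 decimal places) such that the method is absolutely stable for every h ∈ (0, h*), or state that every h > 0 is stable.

(-2.6667,0); λ=-9 ⇒ h* = (8/3)/9 = 0.2963.

Test eqn y'=λy, z=hλ:
  y_{n+1} = y_n + z·[7/8·y_n + 1/8·y_{n+1}] ⇒ (1 − 1/8z)y_{n+1} = (1 + 7/8z)y_n
  Hence R(z) = (1 + 7/8z)/(1 − 1/8z).

Find x<0 with |R(x)|<1.
x=-0.41: |R|=0.6100
R=−1: 1+7/8x = −1+1/8x ⇒ -3/4x=2 ⇒ x=2/(-3/4)=-2.6667
Confirm numerically:
  x=-2.162: |R|=0.70203 <1
  x=-2.033: |R|=0.62105 <1
  x=-1.826: |R|=0.48667 <1
  x=-2.997: |R|=1.18023 >1
  x=-2.959: |R|=1.16005 >1
  x=-2.892: |R|=1.12413 >1
Interval (-2.6667, 0).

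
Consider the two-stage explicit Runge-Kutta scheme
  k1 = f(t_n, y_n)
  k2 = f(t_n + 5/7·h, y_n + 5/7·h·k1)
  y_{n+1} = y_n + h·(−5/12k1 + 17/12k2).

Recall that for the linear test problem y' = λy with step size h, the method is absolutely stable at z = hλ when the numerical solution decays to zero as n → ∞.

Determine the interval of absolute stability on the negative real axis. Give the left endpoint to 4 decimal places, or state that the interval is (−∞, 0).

Set f=λy, z=hλ:
  k1=λy_n ⇒ h·k1=z·y_n;  k2=λ(1+5/7z)y_n ⇒ h·k2=z(1+5/7z)y_n
  y_{n+1}/y_n = 1 − 5/12z + 17/12z(1+5/7z) = 1 + z + 85/84z²
  so R(z) = 1 + z + 85/84z².

Solve |R(x)|<1 on ℝ⁻.
x=-1.11: |R|=1.1368
R=1: x+85/84x²=0 ⇒ x=−84/85=-0.9882; min R=1−1/(4·85/84)=0.7529>−1
Confirm numerically:
  x=-0.944: |R|=0.95774 <1
  x=-0.920: |R|=0.93648 <1
  x=-0.854: |R|=0.88400 <1
  x=-0.531: |R|=0.75432 <1
  x=-1.441: |R|=1.66020 >1
  x=-1.274: |R|=1.36840 >1
  x=-1.089: |R|=1.11104 >1
So |R|<1 on (-0.9882, 0).

z∈(-0.9882,0).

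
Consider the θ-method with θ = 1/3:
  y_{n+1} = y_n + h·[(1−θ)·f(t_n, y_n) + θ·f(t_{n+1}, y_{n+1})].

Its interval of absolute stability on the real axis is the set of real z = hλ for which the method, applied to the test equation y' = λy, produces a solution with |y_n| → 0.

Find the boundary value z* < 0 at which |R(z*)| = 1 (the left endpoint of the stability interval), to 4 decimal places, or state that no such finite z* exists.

z* = -6.0000.

On y'=λy, z=hλ:
  y_{n+1} = y_n + z·[2/3·y_n + 1/3·y_{n+1}] ⇒ (1 − 1/3z)y_{n+1} = (1 + 2/3z)y_n
  so R(z) = (1 + 2/3z)/(1 − 1/3z).

Solve |R(x)|<1 on ℝ⁻.
x=-1.54: |R|=0.0176
R=−1: 1+2/3x = −1+1/3x ⇒ -1/3x=2 ⇒ x=2/(-1/3)=-6.0000
Confirm numerically:
  x=-5.945: |R|=0.99385 <1
  x=-5.061: |R|=0.88351 <1
  x=-4.145: |R|=0.74038 <1
  x=-6.447: |R|=1.04732 >1
  x=-6.216: |R|=1.02344 >1
So |R|<1 on (-6.0000, 0).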